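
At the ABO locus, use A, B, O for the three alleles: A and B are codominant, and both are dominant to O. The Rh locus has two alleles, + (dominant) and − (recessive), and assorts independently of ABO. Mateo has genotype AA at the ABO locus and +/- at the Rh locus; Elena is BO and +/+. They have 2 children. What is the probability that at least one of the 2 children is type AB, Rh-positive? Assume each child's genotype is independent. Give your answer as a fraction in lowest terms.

3/4

ABO cross AA × BO → 1/2 A, 1/2 AB.
Rh cross +/- × +/+ → 1 Rh+; so P(type AB, Rh-positive) = 1/2 × 1 = 1/2 per child.
P(none) = (1/2)^2 = 1/4; P(at least one) = 1 − 1/4 = 3/4.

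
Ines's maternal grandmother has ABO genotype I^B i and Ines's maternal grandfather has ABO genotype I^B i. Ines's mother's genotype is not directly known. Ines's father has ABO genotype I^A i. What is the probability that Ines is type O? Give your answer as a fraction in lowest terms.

Ines's mother's ABO genotype from I^B i × I^B i: 1/4 I^B I^B, 1/2 I^B i, 1/4 i i.
Crossing each possibility with the father I^A i and summing P(type O): 1/4·0 + 1/2·1/4 + 1/4·1/2 = 1/4.

1/4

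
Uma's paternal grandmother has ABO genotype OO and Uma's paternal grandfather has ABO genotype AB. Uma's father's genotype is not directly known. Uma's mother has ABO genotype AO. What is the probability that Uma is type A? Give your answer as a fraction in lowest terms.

1/2

Uma's father's ABO genotype from OO × AB: 1/2 AO, 1/2 BO.
Crossing each possibility with the mother AO and summing P(type A): 1/2·3/4 + 1/2·1/4 = 1/2.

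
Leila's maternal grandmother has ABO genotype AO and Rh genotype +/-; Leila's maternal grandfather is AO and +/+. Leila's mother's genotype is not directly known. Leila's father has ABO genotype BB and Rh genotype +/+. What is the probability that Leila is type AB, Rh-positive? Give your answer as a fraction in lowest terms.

1/2

Leila's mother's ABO genotype from AO × AO: 1/4 AA, 1/2 AO, 1/4 OO.
Crossing each possibility with the father BB and summing P(type AB): 1/4·1 + 1/2·1/2 + 1/4·0 = 1/2.
Similarly for Rh via the mother's Rh distribution: P(Rh+) = 1.
Independent loci: 1/2 × 1 = 1/2.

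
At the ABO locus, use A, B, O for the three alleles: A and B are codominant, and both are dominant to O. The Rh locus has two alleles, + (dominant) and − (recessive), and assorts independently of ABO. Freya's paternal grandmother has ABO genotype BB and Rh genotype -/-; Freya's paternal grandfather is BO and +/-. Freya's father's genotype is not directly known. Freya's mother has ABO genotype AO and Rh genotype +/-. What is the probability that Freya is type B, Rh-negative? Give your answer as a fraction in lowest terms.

9/64

Freya's father's ABO genotype from BB × BO: 1/2 BB, 1/2 BO.
Crossing each possibility with the mother AO and summing P(type B): 1/2·1/2 + 1/2·1/4 = 3/8.
Similarly for Rh via the father's Rh distribution: P(Rh-) = 3/8.
Independent loci: 3/8 × 3/8 = 9/64.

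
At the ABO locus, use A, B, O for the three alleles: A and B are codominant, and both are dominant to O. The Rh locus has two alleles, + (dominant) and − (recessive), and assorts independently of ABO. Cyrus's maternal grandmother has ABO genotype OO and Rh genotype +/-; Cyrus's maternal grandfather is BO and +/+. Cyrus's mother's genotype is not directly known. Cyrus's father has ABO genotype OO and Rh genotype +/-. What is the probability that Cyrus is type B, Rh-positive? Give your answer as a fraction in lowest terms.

7/32

Cyrus's mother's ABO genotype from OO × BO: 1/2 BO, 1/2 OO.
Crossing each possibility with the father OO and summing P(type B): 1/2·1/2 + 1/2·0 = 1/4.
Similarly for Rh via the mother's Rh distribution: P(Rh+) = 7/8.
Independent loci: 1/4 × 7/8 = 7/32.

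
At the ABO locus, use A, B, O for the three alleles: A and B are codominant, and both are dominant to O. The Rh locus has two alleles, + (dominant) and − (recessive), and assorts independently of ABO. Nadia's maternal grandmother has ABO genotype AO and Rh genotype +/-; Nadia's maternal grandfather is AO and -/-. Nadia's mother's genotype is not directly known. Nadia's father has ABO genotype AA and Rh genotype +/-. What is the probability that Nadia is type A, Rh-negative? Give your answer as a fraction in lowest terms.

Nadia's mother's ABO genotype from AO × AO: 1/4 AA, 1/2 AO, 1/4 OO.
Crossing each possibility with the father AA and summing P(type A): 1/4·1 + 1/2·1 + 1/4·1 = 1.
Similarly for Rh via the mother's Rh distribution: P(Rh-) = 3/8.
Independent loci: 1 × 3/8 = 3/8.

3/8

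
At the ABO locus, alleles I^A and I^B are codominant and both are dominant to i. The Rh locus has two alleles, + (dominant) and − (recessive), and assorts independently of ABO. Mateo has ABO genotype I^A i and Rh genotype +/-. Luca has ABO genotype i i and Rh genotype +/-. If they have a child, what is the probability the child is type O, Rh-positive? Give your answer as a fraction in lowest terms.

ABO cross I^A i × i i → offspring phenotypes: 1/2 O, 1/2 A.
Rh cross +/- × +/- → 3/4 Rh+, 1/4 Rh-.
Independent loci: P(type O, Rh-positive) = 1/2 × 3/4 = 3/8.

3/8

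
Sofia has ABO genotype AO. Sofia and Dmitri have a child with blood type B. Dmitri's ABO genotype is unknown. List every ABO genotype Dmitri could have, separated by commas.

AB, BB, BO

For each candidate genotype of Dmitri, check whether crossing it with AO can produce every observed child phenotype.
  AA → possible child types {A} ✗
  AB → possible child types {A, B, AB} ✓
  AO → possible child types {O, A} ✗
  BB → possible child types {B, AB} ✓
  BO → possible child types {O, A, B, AB} ✓
  OO → possible child types {O, A} ✗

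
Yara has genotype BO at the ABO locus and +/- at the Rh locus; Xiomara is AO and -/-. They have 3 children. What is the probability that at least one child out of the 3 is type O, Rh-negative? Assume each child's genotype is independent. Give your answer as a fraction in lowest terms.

169/512

ABO cross BO × AO → 1/4 O, 1/4 A, 1/4 B, 1/4 AB.
Rh cross +/- × -/- → 1/2 Rh+, 1/2 Rh-; so P(type O, Rh-negative) = 1/4 × 1/2 = 1/8 per child.
P(none) = (7/8)^3 = 343/512; P(at least one) = 1 − 343/512 = 169/512.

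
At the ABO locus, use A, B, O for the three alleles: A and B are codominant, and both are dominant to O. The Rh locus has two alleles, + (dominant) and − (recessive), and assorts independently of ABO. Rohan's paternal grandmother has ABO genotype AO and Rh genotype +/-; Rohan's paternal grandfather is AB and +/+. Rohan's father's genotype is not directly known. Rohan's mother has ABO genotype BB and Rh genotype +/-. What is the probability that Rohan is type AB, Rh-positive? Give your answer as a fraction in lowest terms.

Rohan's father's ABO genotype from AO × AB: 1/4 AA, 1/4 AB, 1/4 AO, 1/4 BO.
Crossing each possibility with the mother BB and summing P(type AB): 1/4·1 + 1/4·1/2 + 1/4·1/2 + 1/4·0 = 1/2.
Similarly for Rh via the father's Rh distribution: P(Rh+) = 7/8.
Independent loci: 1/2 × 7/8 = 7/16.

7/16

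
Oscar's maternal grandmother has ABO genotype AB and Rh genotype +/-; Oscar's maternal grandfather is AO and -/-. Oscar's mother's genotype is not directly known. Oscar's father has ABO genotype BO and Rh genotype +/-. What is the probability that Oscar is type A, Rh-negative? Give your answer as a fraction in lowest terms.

3/32

Oscar's mother's ABO genotype from AB × AO: 1/4 AA, 1/4 AB, 1/4 AO, 1/4 BO.
Crossing each possibility with the father BO and summing P(type A): 1/4·1/2 + 1/4·1/4 + 1/4·1/4 + 1/4·0 = 1/4.
Similarly for Rh via the mother's Rh distribution: P(Rh-) = 3/8.
Independent loci: 1/4 × 3/8 = 3/32.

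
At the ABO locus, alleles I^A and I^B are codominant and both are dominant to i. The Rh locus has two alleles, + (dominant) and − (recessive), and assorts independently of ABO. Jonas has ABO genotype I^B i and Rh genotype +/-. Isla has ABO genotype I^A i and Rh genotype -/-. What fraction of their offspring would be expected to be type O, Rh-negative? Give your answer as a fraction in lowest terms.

1/8

ABO cross I^B i × I^A i → offspring phenotypes: 1/4 O, 1/4 A, 1/4 B, 1/4 AB.
Rh cross +/- × -/- → 1/2 Rh+, 1/2 Rh-.
Independent loci: P(type O, Rh-negative) = 1/4 × 1/2 = 1/8.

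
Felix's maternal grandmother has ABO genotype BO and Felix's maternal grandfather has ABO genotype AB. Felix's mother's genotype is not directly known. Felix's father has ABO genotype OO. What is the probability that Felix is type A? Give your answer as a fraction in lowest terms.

Felix's mother's ABO genotype from BO × AB: 1/4 AB, 1/4 AO, 1/4 BB, 1/4 BO.
Crossing each possibility with the father OO and summing P(type A): 1/4·1/2 + 1/4·1/2 + 1/4·0 + 1/4·0 = 1/4.

1/4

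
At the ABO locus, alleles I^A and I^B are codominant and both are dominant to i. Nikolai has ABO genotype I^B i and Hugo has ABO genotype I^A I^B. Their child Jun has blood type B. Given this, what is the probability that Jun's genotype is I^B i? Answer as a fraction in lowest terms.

Cross I^B i × I^A I^B → 1/4 I^A I^B, 1/4 I^A i, 1/4 I^B I^B, 1/4 I^B i.
Type-B genotypes among offspring: I^B I^B (1/4), I^B i (1/4); total 1/2.
P(I^B i | type B) = (1/4) / (1/2) = 1/2.

1/2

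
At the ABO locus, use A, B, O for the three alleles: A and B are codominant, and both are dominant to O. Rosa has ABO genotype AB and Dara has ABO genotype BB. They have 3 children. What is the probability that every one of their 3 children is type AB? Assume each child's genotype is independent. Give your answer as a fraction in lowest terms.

ABO cross AB × BB → 1/2 B, 1/2 AB.
So P(type AB) = 1/2 per child.
All 3 independent: (1/2)^3 = 1/8.

1/8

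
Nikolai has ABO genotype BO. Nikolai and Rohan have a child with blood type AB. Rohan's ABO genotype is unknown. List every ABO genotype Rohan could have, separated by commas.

AA, AB, AO

For each candidate genotype of Rohan, check whether crossing it with BO can produce every observed child phenotype.
  AA → possible child types {A, AB} ✓
  AB → possible child types {A, B, AB} ✓
  AO → possible child types {O, A, B, AB} ✓
  BB → possible child types {B} ✗
  BO → possible child types {O, B} ✗
  OO → possible child types {O, B} ✗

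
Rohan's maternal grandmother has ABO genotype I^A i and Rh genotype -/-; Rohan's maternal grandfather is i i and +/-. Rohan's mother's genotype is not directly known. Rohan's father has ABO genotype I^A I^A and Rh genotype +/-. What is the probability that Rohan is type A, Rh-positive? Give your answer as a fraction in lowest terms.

Rohan's mother's ABO genotype from I^A i × i i: 1/2 I^A i, 1/2 i i.
Crossing each possibility with the father I^A I^A and summing P(type A): 1/2·1 + 1/2·1 = 1.
Similarly for Rh via the mother's Rh distribution: P(Rh+) = 5/8.
Independent loci: 1 × 5/8 = 5/8.

5/8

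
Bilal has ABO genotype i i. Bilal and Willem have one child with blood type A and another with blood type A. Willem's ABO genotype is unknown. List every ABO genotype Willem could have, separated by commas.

I^A I^A, I^A I^B, I^A i

For each candidate genotype of Willem, check whether crossing it with i i can produce every observed child phenotype.
  I^A I^A → possible child types {A} ✓
  I^A I^B → possible child types {A, B} ✓
  I^A i → possible child types {O, A} ✓
  I^B I^B → possible child types {B} ✗
  I^B i → possible child types {O, B} ✗
  i i → possible child types {O} ✗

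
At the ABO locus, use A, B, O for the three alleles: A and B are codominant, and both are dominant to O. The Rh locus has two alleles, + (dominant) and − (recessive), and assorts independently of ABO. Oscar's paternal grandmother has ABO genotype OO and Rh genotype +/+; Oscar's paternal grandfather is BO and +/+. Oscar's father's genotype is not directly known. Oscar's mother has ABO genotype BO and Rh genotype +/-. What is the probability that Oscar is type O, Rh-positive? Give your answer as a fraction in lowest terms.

Oscar's father's ABO genotype from OO × BO: 1/2 BO, 1/2 OO.
Crossing each possibility with the mother BO and summing P(type O): 1/2·1/4 + 1/2·1/2 = 3/8.
Similarly for Rh via the father's Rh distribution: P(Rh+) = 1.
Independent loci: 3/8 × 1 = 3/8.

3/8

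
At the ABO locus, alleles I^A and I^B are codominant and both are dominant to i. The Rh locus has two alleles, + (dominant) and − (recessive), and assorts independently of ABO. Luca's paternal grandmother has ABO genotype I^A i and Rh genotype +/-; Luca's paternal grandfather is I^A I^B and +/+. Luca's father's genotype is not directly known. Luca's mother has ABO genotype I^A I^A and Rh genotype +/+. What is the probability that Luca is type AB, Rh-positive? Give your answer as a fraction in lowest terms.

1/4

Luca's father's ABO genotype from I^A i × I^A I^B: 1/4 I^A I^A, 1/4 I^A I^B, 1/4 I^A i, 1/4 I^B i.
Crossing each possibility with the mother I^A I^A and summing P(type AB): 1/4·0 + 1/4·1/2 + 1/4·0 + 1/4·1/2 = 1/4.
Similarly for Rh via the father's Rh distribution: P(Rh+) = 1.
Independent loci: 1/4 × 1 = 1/4.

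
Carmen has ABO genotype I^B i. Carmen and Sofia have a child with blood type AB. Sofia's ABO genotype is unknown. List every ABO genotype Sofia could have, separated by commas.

I^A I^A, I^A I^B, I^A i

For each candidate genotype of Sofia, check whether crossing it with I^B i can produce every observed child phenotype.
  I^A I^A → possible child types {A, AB} ✓
  I^A I^B → possible child types {A, B, AB} ✓
  I^A i → possible child types {O, A, B, AB} ✓
  I^B I^B → possible child types {B} ✗
  I^B i → possible child types {O, B} ✗
  i i → possible child types {O, B} ✗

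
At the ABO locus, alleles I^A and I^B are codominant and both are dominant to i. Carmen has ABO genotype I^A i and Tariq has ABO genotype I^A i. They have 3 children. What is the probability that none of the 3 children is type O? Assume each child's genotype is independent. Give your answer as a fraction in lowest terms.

ABO cross I^A i × I^A i → 1/4 O, 3/4 A.
So P(type O) = 1/4 per child.
P(not type O) = 3/4 for one child; (3/4)^3 = 27/64.

27/64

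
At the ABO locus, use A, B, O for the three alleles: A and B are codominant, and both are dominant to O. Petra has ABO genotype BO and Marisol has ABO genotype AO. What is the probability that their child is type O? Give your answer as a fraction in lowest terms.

1/4

ABO cross BO × AO → offspring phenotypes: 1/4 O, 1/4 A, 1/4 B, 1/4 AB.
So P(type O) = 1/4.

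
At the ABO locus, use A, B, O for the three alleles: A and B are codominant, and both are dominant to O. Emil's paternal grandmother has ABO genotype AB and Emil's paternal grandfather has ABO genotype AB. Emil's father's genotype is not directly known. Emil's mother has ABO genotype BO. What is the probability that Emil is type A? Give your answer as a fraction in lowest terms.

Emil's father's ABO genotype from AB × AB: 1/4 AA, 1/2 AB, 1/4 BB.
Crossing each possibility with the mother BO and summing P(type A): 1/4·1/2 + 1/2·1/4 + 1/4·0 = 1/4.

1/4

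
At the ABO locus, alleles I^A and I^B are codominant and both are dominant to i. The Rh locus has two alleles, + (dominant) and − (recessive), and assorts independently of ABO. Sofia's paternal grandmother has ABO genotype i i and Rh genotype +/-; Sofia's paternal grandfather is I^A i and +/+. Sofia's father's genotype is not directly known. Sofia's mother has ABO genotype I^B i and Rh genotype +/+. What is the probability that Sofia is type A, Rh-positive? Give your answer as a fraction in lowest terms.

1/8

Sofia's father's ABO genotype from i i × I^A i: 1/2 I^A i, 1/2 i i.
Crossing each possibility with the mother I^B i and summing P(type A): 1/2·1/4 + 1/2·0 = 1/8.
Similarly for Rh via the father's Rh distribution: P(Rh+) = 1.
Independent loci: 1/8 × 1 = 1/8.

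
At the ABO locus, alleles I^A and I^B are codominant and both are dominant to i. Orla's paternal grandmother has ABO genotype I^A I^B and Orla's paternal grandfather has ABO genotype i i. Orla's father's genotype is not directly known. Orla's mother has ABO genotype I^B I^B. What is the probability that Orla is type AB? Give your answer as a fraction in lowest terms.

1/4

Orla's father's ABO genotype from I^A I^B × i i: 1/2 I^A i, 1/2 I^B i.
Crossing each possibility with the mother I^B I^B and summing P(type AB): 1/2·1/2 + 1/2·0 = 1/4.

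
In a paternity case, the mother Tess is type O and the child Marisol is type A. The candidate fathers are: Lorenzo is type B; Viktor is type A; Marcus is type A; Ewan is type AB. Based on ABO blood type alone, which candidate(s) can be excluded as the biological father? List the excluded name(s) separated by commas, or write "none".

A candidate is excluded only if no genotype consistent with his phenotype could produce a type A child with a type O mother.
Lorenzo (type B): no genotype consistent with that phenotype can produce a type-A child with a type-O mother.

Lorenzo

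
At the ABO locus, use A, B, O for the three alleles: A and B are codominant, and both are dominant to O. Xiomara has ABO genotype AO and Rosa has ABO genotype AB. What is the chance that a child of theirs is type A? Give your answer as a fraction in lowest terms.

ABO cross AO × AB → offspring phenotypes: 1/2 A, 1/4 B, 1/4 AB.
So P(type A) = 1/2.

1/2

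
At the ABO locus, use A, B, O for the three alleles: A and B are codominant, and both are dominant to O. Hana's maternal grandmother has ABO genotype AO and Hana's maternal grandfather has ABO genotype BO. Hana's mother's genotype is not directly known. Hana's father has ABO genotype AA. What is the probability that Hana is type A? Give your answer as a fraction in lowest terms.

3/4

Hana's mother's ABO genotype from AO × BO: 1/4 AB, 1/4 AO, 1/4 BO, 1/4 OO.
Crossing each possibility with the father AA and summing P(type A): 1/4·1/2 + 1/4·1 + 1/4·1/2 + 1/4·1 = 3/4.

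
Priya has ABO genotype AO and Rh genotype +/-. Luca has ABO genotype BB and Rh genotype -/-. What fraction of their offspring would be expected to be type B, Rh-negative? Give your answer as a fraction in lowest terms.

ABO cross AO × BB → offspring phenotypes: 1/2 B, 1/2 AB.
Rh cross +/- × -/- → 1/2 Rh+, 1/2 Rh-.
Independent loci: P(type B, Rh-negative) = 1/2 × 1/2 = 1/4.

1/4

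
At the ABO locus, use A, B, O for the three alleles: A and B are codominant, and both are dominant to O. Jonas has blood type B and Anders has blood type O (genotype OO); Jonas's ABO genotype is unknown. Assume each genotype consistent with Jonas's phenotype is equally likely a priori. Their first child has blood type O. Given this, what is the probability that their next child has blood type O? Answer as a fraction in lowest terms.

1/2

Possible genotypes: Jonas ∈ {BB, BO}; Anders ∈ {OO}.
Weight each parental genotype pair by prior × P(type-O child):
  BO × OO: posterior weight 1; P(next child type O) = 1/2.
Weighted sum = 1/2.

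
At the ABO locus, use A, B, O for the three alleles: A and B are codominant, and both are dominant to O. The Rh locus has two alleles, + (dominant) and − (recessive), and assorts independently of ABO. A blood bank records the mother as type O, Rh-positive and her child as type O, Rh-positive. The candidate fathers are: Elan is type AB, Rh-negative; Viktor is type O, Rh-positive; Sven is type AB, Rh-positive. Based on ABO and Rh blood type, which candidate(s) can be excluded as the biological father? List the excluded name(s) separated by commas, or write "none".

Elan, Sven

A candidate is excluded only if no genotype consistent with his phenotype could produce a type O, Rh-positive child with a type O, Rh-positive mother.
Elan (type AB, Rh-): no genotype consistent with that phenotype can produce a type-O Rh+ child with a type-O mother.
Sven (type AB, Rh+): no genotype consistent with that phenotype can produce a type-O Rh+ child with a type-O mother.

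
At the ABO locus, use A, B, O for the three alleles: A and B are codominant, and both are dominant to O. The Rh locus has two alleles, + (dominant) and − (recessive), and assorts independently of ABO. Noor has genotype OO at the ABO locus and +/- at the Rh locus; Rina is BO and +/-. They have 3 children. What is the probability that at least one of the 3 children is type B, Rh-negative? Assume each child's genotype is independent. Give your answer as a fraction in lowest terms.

169/512

ABO cross OO × BO → 1/2 O, 1/2 B.
Rh cross +/- × +/- → 3/4 Rh+, 1/4 Rh-; so P(type B, Rh-negative) = 1/2 × 1/4 = 1/8 per child.
P(none) = (7/8)^3 = 343/512; P(at least one) = 1 − 343/512 = 169/512.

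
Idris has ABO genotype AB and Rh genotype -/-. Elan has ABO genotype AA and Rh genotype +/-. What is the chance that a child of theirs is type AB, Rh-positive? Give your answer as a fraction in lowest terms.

1/4

ABO cross AB × AA → offspring phenotypes: 1/2 A, 1/2 AB.
Rh cross -/- × +/- → 1/2 Rh+, 1/2 Rh-.
Independent loci: P(type AB, Rh-positive) = 1/2 × 1/2 = 1/4.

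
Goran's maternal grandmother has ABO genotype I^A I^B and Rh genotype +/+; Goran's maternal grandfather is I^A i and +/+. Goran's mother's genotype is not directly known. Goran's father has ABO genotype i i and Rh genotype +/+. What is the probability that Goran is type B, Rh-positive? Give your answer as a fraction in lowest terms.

1/4

Goran's mother's ABO genotype from I^A I^B × I^A i: 1/4 I^A I^A, 1/4 I^A I^B, 1/4 I^A i, 1/4 I^B i.
Crossing each possibility with the father i i and summing P(type B): 1/4·0 + 1/4·1/2 + 1/4·0 + 1/4·1/2 = 1/4.
Similarly for Rh via the mother's Rh distribution: P(Rh+) = 1.
Independent loci: 1/4 × 1 = 1/4.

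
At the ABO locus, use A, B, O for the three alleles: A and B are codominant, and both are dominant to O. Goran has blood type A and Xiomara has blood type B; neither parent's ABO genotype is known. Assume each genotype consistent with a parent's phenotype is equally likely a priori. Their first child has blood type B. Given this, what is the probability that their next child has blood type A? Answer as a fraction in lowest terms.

1/12

Possible genotypes: Goran ∈ {AA, AO}; Xiomara ∈ {BB, BO}.
Weight each parental genotype pair by prior × P(type-B child):
  AO × BB: posterior weight 2/3; P(next child type A) = 0.
  AO × BO: posterior weight 1/3; P(next child type A) = 1/4.
Weighted sum = 1/12.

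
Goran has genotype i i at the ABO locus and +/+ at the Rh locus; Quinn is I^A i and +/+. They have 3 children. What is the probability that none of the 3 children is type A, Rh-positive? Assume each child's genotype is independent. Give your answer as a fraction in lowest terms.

ABO cross i i × I^A i → 1/2 O, 1/2 A.
Rh cross +/+ × +/+ → 1 Rh+; so P(type A, Rh-positive) = 1/2 × 1 = 1/2 per child.
P(not type A, Rh-positive) = 1/2 for one child; (1/2)^3 = 1/8.

1/8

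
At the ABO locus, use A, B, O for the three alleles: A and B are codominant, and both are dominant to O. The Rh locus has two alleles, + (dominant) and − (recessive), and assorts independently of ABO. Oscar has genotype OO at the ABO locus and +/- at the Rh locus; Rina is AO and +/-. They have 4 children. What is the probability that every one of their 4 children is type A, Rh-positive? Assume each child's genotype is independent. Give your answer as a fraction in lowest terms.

ABO cross OO × AO → 1/2 O, 1/2 A.
Rh cross +/- × +/- → 3/4 Rh+, 1/4 Rh-; so P(type A, Rh-positive) = 1/2 × 3/4 = 3/8 per child.
All 4 independent: (3/8)^4 = 81/4096.

81/4096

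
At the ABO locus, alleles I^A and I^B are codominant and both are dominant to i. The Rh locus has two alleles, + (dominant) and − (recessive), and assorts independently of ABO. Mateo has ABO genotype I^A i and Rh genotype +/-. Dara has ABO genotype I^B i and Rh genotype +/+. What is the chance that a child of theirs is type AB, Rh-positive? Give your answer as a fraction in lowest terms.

ABO cross I^A i × I^B i → offspring phenotypes: 1/4 O, 1/4 A, 1/4 B, 1/4 AB.
Rh cross +/- × +/+ → 1 Rh+.
Independent loci: P(type AB, Rh-positive) = 1/4 × 1 = 1/4.

1/4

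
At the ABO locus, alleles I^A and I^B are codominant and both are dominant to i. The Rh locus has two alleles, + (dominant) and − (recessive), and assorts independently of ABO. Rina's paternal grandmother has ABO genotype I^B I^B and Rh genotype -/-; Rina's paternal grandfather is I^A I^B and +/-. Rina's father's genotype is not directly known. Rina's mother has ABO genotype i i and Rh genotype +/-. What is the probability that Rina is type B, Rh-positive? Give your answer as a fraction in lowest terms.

15/32

Rina's father's ABO genotype from I^B I^B × I^A I^B: 1/2 I^A I^B, 1/2 I^B I^B.
Crossing each possibility with the mother i i and summing P(type B): 1/2·1/2 + 1/2·1 = 3/4.
Similarly for Rh via the father's Rh distribution: P(Rh+) = 5/8.
Independent loci: 3/4 × 5/8 = 15/32.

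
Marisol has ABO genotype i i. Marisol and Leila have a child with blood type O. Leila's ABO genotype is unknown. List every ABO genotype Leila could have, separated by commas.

I^A i, I^B i, i i

For each candidate genotype of Leila, check whether crossing it with i i can produce every observed child phenotype.
  I^A I^A → possible child types {A} ✗
  I^A I^B → possible child types {A, B} ✗
  I^A i → possible child types {O, A} ✓
  I^B I^B → possible child types {B} ✗
  I^B i → possible child types {O, B} ✓
  i i → possible child types {O} ✓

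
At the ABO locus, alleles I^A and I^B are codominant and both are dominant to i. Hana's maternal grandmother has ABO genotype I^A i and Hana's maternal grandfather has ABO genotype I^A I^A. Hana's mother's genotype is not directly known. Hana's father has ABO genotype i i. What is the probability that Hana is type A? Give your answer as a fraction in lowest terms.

Hana's mother's ABO genotype from I^A i × I^A I^A: 1/2 I^A I^A, 1/2 I^A i.
Crossing each possibility with the father i i and summing P(type A): 1/2·1 + 1/2·1/2 = 3/4.

3/4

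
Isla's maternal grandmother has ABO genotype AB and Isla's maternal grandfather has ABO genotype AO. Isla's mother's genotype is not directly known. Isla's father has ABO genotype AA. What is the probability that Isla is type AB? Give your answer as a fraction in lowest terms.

1/4

Isla's mother's ABO genotype from AB × AO: 1/4 AA, 1/4 AB, 1/4 AO, 1/4 BO.
Crossing each possibility with the father AA and summing P(type AB): 1/4·0 + 1/4·1/2 + 1/4·0 + 1/4·1/2 = 1/4.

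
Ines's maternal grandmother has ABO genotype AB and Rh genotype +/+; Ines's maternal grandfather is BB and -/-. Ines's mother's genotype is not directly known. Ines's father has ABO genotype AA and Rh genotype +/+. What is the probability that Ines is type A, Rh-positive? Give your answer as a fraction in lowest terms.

Ines's mother's ABO genotype from AB × BB: 1/2 AB, 1/2 BB.
Crossing each possibility with the father AA and summing P(type A): 1/2·1/2 + 1/2·0 = 1/4.
Similarly for Rh via the mother's Rh distribution: P(Rh+) = 1.
Independent loci: 1/4 × 1 = 1/4.

1/4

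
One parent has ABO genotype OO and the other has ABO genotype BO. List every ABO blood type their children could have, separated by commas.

O, B

Gametes from OO × BO give offspring ABO genotypes BO, OO, i.e. phenotypes O, B.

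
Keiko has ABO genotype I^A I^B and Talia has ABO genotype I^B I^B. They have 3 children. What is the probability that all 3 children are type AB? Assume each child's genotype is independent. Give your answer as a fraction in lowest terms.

ABO cross I^A I^B × I^B I^B → 1/2 B, 1/2 AB.
So P(type AB) = 1/2 per child.
All 3 independent: (1/2)^3 = 1/8.

1/8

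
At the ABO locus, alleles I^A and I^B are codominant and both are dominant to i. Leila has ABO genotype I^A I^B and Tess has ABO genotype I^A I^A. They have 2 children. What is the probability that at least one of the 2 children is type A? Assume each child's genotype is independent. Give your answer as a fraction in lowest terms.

ABO cross I^A I^B × I^A I^A → 1/2 A, 1/2 AB.
So P(type A) = 1/2 per child.
P(none) = (1/2)^2 = 1/4; P(at least one) = 1 − 1/4 = 3/4.

3/4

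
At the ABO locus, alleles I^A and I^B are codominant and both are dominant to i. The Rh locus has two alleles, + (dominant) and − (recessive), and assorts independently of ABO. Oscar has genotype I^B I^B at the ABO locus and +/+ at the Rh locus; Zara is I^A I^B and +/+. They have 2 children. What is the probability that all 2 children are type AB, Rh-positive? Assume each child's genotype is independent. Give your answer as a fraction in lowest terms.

1/4

ABO cross I^B I^B × I^A I^B → 1/2 B, 1/2 AB.
Rh cross +/+ × +/+ → 1 Rh+; so P(type AB, Rh-positive) = 1/2 × 1 = 1/2 per child.
All 2 independent: (1/2)^2 = 1/4.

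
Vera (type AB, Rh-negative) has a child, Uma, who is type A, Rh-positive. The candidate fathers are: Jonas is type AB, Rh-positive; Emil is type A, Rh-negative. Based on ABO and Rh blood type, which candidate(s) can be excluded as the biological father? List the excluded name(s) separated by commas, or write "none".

A candidate is excluded only if no genotype consistent with his phenotype could produce a type A, Rh-positive child with a type AB, Rh-negative mother.
Emil (type A, Rh-): no genotype consistent with that phenotype can produce a type-A Rh+ child with a type-AB mother.

Emil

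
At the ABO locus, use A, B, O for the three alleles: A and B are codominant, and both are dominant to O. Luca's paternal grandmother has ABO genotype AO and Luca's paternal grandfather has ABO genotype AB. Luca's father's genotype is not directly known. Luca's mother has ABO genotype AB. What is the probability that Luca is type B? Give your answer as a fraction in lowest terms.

Luca's father's ABO genotype from AO × AB: 1/4 AA, 1/4 AB, 1/4 AO, 1/4 BO.
Crossing each possibility with the mother AB and summing P(type B): 1/4·0 + 1/4·1/4 + 1/4·1/4 + 1/4·1/2 = 1/4.

1/4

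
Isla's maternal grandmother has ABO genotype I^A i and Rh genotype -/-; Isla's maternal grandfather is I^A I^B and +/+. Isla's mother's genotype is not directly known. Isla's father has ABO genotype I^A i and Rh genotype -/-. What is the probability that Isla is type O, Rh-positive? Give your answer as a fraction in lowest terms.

Isla's mother's ABO genotype from I^A i × I^A I^B: 1/4 I^A I^A, 1/4 I^A I^B, 1/4 I^A i, 1/4 I^B i.
Crossing each possibility with the father I^A i and summing P(type O): 1/4·0 + 1/4·0 + 1/4·1/4 + 1/4·1/4 = 1/8.
Similarly for Rh via the mother's Rh distribution: P(Rh+) = 1/2.
Independent loci: 1/8 × 1/2 = 1/16.

1/16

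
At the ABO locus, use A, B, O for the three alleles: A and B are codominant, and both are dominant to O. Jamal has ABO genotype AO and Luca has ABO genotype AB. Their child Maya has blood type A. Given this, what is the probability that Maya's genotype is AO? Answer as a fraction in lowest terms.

Cross AO × AB → 1/4 AA, 1/4 AB, 1/4 AO, 1/4 BO.
Type-A genotypes among offspring: AA (1/4), AO (1/4); total 1/2.
P(AO | type A) = (1/4) / (1/2) = 1/2.

1/2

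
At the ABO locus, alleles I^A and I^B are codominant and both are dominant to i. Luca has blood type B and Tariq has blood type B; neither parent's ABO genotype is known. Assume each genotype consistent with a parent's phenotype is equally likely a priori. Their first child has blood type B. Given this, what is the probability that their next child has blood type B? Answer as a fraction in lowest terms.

19/20

Possible genotypes: Luca ∈ {I^B I^B, I^B i}; Tariq ∈ {I^B I^B, I^B i}.
Weight each parental genotype pair by prior × P(type-B child):
  I^B I^B × I^B I^B: posterior weight 4/15; P(next child type B) = 1.
  I^B I^B × I^B i: posterior weight 4/15; P(next child type B) = 1.
  I^B i × I^B I^B: posterior weight 4/15; P(next child type B) = 1.
  I^B i × I^B i: posterior weight 1/5; P(next child type B) = 3/4.
Weighted sum = 19/20.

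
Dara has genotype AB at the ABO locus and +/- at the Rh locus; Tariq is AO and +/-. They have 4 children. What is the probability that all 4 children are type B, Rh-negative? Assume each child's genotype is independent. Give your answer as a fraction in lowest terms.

1/65536

ABO cross AB × AO → 1/2 A, 1/4 B, 1/4 AB.
Rh cross +/- × +/- → 3/4 Rh+, 1/4 Rh-; so P(type B, Rh-negative) = 1/4 × 1/4 = 1/16 per child.
All 4 independent: (1/16)^4 = 1/65536.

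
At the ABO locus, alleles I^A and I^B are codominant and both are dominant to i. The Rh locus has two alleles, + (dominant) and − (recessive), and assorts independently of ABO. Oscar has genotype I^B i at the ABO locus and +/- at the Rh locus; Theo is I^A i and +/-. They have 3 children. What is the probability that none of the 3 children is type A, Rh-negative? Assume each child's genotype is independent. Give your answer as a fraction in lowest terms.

3375/4096

ABO cross I^B i × I^A i → 1/4 O, 1/4 A, 1/4 B, 1/4 AB.
Rh cross +/- × +/- → 3/4 Rh+, 1/4 Rh-; so P(type A, Rh-negative) = 1/4 × 1/4 = 1/16 per child.
P(not type A, Rh-negative) = 15/16 for one child; (15/16)^3 = 3375/4096.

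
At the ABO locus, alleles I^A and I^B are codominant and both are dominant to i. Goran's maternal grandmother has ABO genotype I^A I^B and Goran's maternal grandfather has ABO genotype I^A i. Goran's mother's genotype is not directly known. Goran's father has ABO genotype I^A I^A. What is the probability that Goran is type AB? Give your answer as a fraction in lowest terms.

Goran's mother's ABO genotype from I^A I^B × I^A i: 1/4 I^A I^A, 1/4 I^A I^B, 1/4 I^A i, 1/4 I^B i.
Crossing each possibility with the father I^A I^A and summing P(type AB): 1/4·0 + 1/4·1/2 + 1/4·0 + 1/4·1/2 = 1/4.

1/4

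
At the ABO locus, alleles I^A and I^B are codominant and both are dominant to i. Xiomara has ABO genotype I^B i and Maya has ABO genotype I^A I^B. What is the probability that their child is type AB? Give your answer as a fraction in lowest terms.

1/4

ABO cross I^B i × I^A I^B → offspring phenotypes: 1/4 A, 1/2 B, 1/4 AB.
So P(type AB) = 1/4.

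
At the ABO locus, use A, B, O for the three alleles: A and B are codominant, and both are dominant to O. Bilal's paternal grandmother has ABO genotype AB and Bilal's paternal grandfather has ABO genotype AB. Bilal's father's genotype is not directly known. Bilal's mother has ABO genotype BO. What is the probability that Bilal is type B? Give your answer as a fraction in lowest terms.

1/2

Bilal's father's ABO genotype from AB × AB: 1/4 AA, 1/2 AB, 1/4 BB.
Crossing each possibility with the mother BO and summing P(type B): 1/4·0 + 1/2·1/2 + 1/4·1 = 1/2.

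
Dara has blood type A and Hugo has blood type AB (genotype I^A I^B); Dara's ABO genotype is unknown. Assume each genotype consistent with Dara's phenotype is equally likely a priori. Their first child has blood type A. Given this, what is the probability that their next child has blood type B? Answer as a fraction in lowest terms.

1/8

Possible genotypes: Dara ∈ {I^A I^A, I^A i}; Hugo ∈ {I^A I^B}.
Weight each parental genotype pair by prior × P(type-A child):
  I^A I^A × I^A I^B: posterior weight 1/2; P(next child type B) = 0.
  I^A i × I^A I^B: posterior weight 1/2; P(next child type B) = 1/4.
Weighted sum = 1/8.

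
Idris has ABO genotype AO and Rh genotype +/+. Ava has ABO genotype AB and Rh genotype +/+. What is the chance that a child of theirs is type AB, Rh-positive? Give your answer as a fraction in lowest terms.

ABO cross AO × AB → offspring phenotypes: 1/2 A, 1/4 B, 1/4 AB.
Rh cross +/+ × +/+ → 1 Rh+.
Independent loci: P(type AB, Rh-positive) = 1/4 × 1 = 1/4.

1/4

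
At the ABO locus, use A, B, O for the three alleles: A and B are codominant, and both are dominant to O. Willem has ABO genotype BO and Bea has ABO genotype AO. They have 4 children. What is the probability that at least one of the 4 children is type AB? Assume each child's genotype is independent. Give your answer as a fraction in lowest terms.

175/256

ABO cross BO × AO → 1/4 O, 1/4 A, 1/4 B, 1/4 AB.
So P(type AB) = 1/4 per child.
P(none) = (3/4)^4 = 81/256; P(at least one) = 1 − 81/256 = 175/256.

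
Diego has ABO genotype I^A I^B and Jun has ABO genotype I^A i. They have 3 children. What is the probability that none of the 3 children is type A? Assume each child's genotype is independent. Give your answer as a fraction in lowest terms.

1/8

ABO cross I^A I^B × I^A i → 1/2 A, 1/4 B, 1/4 AB.
So P(type A) = 1/2 per child.
P(not type A) = 1/2 for one child; (1/2)^3 = 1/8.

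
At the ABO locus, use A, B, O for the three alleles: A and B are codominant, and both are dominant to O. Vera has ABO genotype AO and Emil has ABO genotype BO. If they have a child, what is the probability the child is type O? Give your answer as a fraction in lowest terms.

ABO cross AO × BO → offspring phenotypes: 1/4 O, 1/4 A, 1/4 B, 1/4 AB.
So P(type O) = 1/4.

1/4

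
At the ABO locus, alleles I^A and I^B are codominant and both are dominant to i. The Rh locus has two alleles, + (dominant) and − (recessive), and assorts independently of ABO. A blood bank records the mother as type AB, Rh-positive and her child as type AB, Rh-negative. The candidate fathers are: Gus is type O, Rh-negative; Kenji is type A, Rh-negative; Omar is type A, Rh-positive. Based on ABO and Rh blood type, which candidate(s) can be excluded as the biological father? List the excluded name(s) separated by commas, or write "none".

Gus

A candidate is excluded only if no genotype consistent with his phenotype could produce a type AB, Rh-negative child with a type AB, Rh-positive mother.
Gus (type O, Rh-): no genotype consistent with that phenotype can produce a type-AB Rh- child with a type-AB mother.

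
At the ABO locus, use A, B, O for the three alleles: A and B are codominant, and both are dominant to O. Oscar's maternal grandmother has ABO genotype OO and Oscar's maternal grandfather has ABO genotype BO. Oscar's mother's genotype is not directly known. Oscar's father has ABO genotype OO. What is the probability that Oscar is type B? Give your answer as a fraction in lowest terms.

Oscar's mother's ABO genotype from OO × BO: 1/2 BO, 1/2 OO.
Crossing each possibility with the father OO and summing P(type B): 1/2·1/2 + 1/2·0 = 1/4.

1/4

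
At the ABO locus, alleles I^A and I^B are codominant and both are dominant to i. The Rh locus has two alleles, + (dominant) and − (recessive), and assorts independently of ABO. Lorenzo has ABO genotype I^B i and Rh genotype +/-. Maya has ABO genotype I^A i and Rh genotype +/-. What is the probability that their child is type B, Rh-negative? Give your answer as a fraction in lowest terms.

ABO cross I^B i × I^A i → offspring phenotypes: 1/4 O, 1/4 A, 1/4 B, 1/4 AB.
Rh cross +/- × +/- → 3/4 Rh+, 1/4 Rh-.
Independent loci: P(type B, Rh-negative) = 1/4 × 1/4 = 1/16.

1/16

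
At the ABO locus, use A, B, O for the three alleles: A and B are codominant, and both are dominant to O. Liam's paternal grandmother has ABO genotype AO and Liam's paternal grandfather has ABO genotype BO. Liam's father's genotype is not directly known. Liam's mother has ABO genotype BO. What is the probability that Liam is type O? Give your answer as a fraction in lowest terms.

Liam's father's ABO genotype from AO × BO: 1/4 AB, 1/4 AO, 1/4 BO, 1/4 OO.
Crossing each possibility with the mother BO and summing P(type O): 1/4·0 + 1/4·1/4 + 1/4·1/4 + 1/4·1/2 = 1/4.

1/4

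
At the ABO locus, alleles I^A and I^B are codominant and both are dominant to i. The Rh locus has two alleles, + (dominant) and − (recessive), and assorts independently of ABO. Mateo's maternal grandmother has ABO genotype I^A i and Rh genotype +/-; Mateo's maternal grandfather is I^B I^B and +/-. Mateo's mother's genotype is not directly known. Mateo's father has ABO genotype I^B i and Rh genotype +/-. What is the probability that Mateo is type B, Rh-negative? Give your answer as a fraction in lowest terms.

5/32

Mateo's mother's ABO genotype from I^A i × I^B I^B: 1/2 I^A I^B, 1/2 I^B i.
Crossing each possibility with the father I^B i and summing P(type B): 1/2·1/2 + 1/2·3/4 = 5/8.
Similarly for Rh via the mother's Rh distribution: P(Rh-) = 1/4.
Independent loci: 5/8 × 1/4 = 5/32.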